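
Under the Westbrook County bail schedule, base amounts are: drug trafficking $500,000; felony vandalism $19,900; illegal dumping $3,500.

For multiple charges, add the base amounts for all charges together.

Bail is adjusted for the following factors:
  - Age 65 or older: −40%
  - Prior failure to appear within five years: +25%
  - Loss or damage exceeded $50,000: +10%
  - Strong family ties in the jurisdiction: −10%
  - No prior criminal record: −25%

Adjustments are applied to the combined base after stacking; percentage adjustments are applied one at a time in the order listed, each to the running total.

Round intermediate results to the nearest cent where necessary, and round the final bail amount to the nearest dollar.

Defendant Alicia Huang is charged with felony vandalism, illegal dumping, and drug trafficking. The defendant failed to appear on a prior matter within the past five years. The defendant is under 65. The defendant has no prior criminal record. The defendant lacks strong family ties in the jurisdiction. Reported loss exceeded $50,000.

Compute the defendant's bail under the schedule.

$539,756

Base amounts from the schedule: felony vandalism $19,900; illegal dumping $3,500; drug trafficking $500,000.
Stacking rule: sum of all bases. $19,900 + $3,500 + $500,000 = $523,400.
Prior failure to appear within five years (+25%): $523,400 × 1.25 = $654,250.
Loss or damage exceeded $50,000 (+10%): $654,250 × 1.1 = $719,675.
No prior criminal record (−25%): $719,675 × 0.75 = $539,756.25.
Rounded to the nearest dollar: $539,756.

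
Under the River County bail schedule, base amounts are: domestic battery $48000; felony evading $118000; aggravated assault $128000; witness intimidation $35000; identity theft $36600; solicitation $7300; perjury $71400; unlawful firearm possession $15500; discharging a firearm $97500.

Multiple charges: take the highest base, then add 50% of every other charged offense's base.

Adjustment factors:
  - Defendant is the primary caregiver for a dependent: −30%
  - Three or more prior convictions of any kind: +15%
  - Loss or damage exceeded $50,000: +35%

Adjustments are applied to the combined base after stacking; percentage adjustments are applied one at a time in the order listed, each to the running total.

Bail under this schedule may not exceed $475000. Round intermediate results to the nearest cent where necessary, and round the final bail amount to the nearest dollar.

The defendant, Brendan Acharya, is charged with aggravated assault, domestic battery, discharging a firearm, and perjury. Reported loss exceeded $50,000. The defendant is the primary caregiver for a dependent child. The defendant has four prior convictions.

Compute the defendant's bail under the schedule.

$256962

Base amounts from the schedule: aggravated assault $128000; domestic battery $48000; discharging a firearm $97500; perjury $71400.
Stacking rule: highest base plus 50% of each additional charge. Highest is aggravated assault at $128000. Additional: $48000 × 50% = $24000; $97500 × 50% = $48750; $71400 × 50% = $35700. Combined base = $128000 + $108450 = $236450.
Defendant is the primary caregiver for a dependent (−30%): $236450 × 0.7 = $165515.
Three or more prior convictions of any kind (+15%): $165515 × 1.15 = $190342.25.
Loss or damage exceeded $50,000 (+35%): $190342.25 × 1.35 = $256962.04.
$256962.04 is within the $475000 maximum.
Rounded to the nearest dollar: $256962.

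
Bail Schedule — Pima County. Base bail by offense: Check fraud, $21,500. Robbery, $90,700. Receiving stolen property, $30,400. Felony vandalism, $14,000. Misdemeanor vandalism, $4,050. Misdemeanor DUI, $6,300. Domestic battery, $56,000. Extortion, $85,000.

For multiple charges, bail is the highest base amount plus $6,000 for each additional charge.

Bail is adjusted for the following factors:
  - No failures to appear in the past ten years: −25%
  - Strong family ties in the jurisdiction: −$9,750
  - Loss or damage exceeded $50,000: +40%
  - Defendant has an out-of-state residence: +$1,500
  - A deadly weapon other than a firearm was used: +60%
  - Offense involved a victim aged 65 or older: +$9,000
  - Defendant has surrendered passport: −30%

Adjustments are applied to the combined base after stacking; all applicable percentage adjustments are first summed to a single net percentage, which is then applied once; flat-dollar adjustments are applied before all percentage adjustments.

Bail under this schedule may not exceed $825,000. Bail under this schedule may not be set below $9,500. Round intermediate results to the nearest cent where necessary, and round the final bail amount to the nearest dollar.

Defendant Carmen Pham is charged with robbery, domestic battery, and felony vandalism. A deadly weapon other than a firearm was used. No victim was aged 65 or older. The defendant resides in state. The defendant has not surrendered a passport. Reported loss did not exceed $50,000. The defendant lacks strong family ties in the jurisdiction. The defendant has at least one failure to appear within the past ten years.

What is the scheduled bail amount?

Base amounts from the schedule: robbery $90,700; domestic battery $56,000; felony vandalism $14,000.
Stacking rule: highest base plus $6,000 per additional charge. Highest is robbery at $90,700; 2 additional charges → +$12,000. Combined base = $102,700.
A deadly weapon other than a firearm was used (+60%): $102,700 × 1.6 = $164,320.
$164,320 is within the $825,000 maximum.
$164,320 is at or above the $9,500 minimum.

$164,320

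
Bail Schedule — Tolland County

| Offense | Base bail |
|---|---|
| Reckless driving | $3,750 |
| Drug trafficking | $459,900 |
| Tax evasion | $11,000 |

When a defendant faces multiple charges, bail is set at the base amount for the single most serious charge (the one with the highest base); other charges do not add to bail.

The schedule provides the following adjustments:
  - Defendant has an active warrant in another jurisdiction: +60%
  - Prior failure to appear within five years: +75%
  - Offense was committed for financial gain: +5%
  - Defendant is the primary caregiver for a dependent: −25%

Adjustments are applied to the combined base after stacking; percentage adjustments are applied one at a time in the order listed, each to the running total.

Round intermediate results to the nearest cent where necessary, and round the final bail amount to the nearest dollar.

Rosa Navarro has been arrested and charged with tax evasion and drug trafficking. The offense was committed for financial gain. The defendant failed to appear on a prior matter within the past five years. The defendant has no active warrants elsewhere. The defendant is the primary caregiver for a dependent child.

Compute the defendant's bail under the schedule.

$633,800

Base amounts from the schedule: tax evasion $11,000; drug trafficking $459,900.
Stacking rule: use the highest base only. Highest is drug trafficking at $459,900. Combined base = $459,900.
Prior failure to appear within five years (+75%): $459,900 × 1.75 = $804,825.
Offense was committed for financial gain (+5%): $804,825 × 1.05 = $845,066.25.
Defendant is the primary caregiver for a dependent (−25%): $845,066.25 × 0.75 = $633,799.69.
Rounded to the nearest dollar: $633,800.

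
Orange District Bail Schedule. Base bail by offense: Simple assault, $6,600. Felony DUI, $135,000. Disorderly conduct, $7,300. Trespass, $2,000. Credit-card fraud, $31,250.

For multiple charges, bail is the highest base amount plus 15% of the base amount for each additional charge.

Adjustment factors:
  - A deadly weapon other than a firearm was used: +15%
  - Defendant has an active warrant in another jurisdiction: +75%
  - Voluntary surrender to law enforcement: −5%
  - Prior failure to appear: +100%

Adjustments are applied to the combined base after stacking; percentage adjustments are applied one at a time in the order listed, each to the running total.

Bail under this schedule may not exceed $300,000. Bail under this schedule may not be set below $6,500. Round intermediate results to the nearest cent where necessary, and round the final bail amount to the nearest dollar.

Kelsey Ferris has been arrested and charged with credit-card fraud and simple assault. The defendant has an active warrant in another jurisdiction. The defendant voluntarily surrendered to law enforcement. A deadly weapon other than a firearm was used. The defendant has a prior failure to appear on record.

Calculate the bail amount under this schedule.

$123,278

Base amounts from the schedule: credit-card fraud $31,250; simple assault $6,600.
Stacking rule: highest base plus 15% of each additional charge. Highest is credit-card fraud at $31,250. Additional: $6,600 × 15% = $990. Combined base = $31,250 + $990 = $32,240.
A deadly weapon other than a firearm was used (+15%): $32,240 × 1.15 = $37,076.
Defendant has an active warrant in another jurisdiction (+75%): $37,076 × 1.75 = $64,883.
Voluntary surrender to law enforcement (−5%): $64,883 × 0.95 = $61,638.85.
Prior failure to appear (+100%): $61,638.85 × 2 = $123,277.70.
$123,277.70 is within the $300,000 maximum.
$123,277.70 is at or above the $6,500 minimum.
Rounded to the nearest dollar: $123,278.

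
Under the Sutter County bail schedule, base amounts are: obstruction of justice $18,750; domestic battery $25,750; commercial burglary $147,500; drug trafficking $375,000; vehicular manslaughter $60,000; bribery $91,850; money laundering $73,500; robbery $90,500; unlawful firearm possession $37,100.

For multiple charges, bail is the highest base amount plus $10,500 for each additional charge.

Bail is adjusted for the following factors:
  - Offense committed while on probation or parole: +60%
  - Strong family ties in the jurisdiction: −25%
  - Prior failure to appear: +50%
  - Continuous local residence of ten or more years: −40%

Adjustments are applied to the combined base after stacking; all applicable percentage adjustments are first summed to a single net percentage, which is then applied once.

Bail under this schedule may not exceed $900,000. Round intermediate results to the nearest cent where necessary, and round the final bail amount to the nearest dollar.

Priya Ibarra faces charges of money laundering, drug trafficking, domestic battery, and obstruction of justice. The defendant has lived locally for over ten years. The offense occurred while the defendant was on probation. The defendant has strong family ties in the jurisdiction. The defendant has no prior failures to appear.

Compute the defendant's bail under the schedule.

Base amounts from the schedule: money laundering $73,500; drug trafficking $375,000; domestic battery $25,750; obstruction of justice $18,750.
Stacking rule: highest base plus $10,500 per additional charge. Highest is drug trafficking at $375,000; 3 additional charges → +$31,500. Combined base = $406,500.
Net percentage adjustment: +60% −25% −40% = −5%. $406,500 × 0.95 = $386,175.
$386,175 is within the $900,000 maximum.

$386,175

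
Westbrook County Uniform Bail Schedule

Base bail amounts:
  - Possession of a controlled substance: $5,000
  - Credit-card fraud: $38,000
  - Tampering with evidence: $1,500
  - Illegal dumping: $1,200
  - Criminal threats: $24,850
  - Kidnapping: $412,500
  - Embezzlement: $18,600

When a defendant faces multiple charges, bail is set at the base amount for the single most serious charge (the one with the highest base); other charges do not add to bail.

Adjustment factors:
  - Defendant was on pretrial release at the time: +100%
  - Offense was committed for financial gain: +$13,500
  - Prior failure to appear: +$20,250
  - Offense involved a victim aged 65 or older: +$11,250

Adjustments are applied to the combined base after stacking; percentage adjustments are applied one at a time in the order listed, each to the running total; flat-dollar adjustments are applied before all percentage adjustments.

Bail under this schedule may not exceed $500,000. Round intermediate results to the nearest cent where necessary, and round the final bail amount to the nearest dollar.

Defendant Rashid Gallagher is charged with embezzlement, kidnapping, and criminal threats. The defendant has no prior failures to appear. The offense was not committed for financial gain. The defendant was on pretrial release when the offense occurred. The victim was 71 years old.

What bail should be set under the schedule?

$500,000

Base amounts from the schedule: embezzlement $18,600; kidnapping $412,500; criminal threats $24,850.
Stacking rule: use the highest base only. Highest is kidnapping at $412,500. Combined base = $412,500.
Offense involved a victim aged 65 or older (+$11,250 flat): $412,500 + $11,250 = $423,750.
Defendant was on pretrial release at the time (+100%): $423,750 × 2 = $847,500.
Result $847,500 exceeds the maximum of $500,000; bail is capped at $500,000.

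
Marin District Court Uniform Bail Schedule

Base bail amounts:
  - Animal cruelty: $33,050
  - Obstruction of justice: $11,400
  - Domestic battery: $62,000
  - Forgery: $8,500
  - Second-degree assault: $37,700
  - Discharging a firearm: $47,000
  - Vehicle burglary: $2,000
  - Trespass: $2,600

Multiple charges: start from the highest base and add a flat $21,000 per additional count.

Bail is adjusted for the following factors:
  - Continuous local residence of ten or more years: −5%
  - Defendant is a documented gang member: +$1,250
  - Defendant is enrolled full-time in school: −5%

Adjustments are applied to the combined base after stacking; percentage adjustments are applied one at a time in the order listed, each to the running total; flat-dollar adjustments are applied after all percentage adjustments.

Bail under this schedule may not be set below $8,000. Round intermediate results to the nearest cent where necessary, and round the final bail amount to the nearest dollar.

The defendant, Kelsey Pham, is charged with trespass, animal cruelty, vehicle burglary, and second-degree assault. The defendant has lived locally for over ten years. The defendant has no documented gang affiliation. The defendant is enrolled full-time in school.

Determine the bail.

$90,882

Base amounts from the schedule: trespass $2,600; animal cruelty $33,050; vehicle burglary $2,000; second-degree assault $37,700.
Stacking rule: highest base plus $21,000 per additional charge. Highest is second-degree assault at $37,700; 3 additional charges → +$63,000. Combined base = $100,700.
Continuous local residence of ten or more years (−5%): $100,700 × 0.95 = $95,665.
Defendant is enrolled full-time in school (−5%): $95,665 × 0.95 = $90,881.75.
$90,881.75 is at or above the $8,000 minimum.
Rounded to the nearest dollar: $90,882.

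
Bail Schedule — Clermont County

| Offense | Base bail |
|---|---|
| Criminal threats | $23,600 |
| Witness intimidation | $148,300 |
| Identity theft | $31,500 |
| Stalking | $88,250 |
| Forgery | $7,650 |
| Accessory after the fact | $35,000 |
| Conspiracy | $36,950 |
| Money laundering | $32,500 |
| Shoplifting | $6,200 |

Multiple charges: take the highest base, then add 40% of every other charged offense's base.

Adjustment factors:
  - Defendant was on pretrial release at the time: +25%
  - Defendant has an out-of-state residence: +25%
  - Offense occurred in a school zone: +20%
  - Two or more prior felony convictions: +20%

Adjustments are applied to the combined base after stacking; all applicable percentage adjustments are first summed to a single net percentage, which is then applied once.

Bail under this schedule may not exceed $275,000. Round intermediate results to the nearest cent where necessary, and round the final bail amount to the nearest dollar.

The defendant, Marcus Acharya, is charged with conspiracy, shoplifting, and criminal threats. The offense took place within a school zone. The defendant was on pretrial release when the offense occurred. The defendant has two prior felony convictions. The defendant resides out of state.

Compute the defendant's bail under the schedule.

$92,853

Base amounts from the schedule: conspiracy $36,950; shoplifting $6,200; criminal threats $23,600.
Stacking rule: highest base plus 40% of each additional charge. Highest is conspiracy at $36,950. Additional: $6,200 × 40% = $2,480; $23,600 × 40% = $9,440. Combined base = $36,950 + $11,920 = $48,870.
Net percentage adjustment: +25% +25% +20% +20% = +90%. $48,870 × 1.9 = $92,853.
$92,853 is within the $275,000 maximum.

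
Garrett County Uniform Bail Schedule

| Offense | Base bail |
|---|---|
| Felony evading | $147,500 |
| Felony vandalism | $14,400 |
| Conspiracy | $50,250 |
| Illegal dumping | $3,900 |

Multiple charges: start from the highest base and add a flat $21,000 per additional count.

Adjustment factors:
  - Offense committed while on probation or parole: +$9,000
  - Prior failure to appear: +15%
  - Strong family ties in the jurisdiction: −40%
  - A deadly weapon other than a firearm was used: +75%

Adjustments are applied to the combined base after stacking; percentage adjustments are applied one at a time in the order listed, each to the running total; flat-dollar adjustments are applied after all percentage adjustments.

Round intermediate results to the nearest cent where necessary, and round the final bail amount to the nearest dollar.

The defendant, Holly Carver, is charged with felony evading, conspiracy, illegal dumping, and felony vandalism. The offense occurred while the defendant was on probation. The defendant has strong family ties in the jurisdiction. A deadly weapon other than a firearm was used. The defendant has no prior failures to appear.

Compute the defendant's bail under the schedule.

Base amounts from the schedule: felony evading $147,500; conspiracy $50,250; illegal dumping $3,900; felony vandalism $14,400.
Stacking rule: highest base plus $21,000 per additional charge. Highest is felony evading at $147,500; 3 additional charges → +$63,000. Combined base = $210,500.
Strong family ties in the jurisdiction (−40%): $210,500 × 0.6 = $126,300.
A deadly weapon other than a firearm was used (+75%): $126,300 × 1.75 = $221,025.
Offense committed while on probation or parole (+$9,000 flat): $221,025 + $9,000 = $230,025.

$230,025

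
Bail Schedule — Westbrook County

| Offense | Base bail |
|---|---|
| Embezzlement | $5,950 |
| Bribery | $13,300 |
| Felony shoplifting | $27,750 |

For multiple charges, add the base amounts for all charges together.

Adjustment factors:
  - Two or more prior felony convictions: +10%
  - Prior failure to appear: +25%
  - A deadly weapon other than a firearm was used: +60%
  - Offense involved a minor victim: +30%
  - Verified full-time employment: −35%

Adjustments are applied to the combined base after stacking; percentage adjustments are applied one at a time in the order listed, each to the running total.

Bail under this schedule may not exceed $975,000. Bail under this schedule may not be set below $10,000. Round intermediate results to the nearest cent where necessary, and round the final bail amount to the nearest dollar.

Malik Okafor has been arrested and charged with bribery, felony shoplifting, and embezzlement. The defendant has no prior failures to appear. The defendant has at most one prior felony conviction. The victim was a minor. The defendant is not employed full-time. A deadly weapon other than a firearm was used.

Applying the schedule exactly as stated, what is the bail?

Base amounts from the schedule: bribery $13,300; felony shoplifting $27,750; embezzlement $5,950.
Stacking rule: sum of all bases. $13,300 + $27,750 + $5,950 = $47,000.
A deadly weapon other than a firearm was used (+60%): $47,000 × 1.6 = $75,200.
Offense involved a minor victim (+30%): $75,200 × 1.3 = $97,760.
$97,760 is within the $975,000 maximum.
$97,760 is at or above the $10,000 minimum.

$97,760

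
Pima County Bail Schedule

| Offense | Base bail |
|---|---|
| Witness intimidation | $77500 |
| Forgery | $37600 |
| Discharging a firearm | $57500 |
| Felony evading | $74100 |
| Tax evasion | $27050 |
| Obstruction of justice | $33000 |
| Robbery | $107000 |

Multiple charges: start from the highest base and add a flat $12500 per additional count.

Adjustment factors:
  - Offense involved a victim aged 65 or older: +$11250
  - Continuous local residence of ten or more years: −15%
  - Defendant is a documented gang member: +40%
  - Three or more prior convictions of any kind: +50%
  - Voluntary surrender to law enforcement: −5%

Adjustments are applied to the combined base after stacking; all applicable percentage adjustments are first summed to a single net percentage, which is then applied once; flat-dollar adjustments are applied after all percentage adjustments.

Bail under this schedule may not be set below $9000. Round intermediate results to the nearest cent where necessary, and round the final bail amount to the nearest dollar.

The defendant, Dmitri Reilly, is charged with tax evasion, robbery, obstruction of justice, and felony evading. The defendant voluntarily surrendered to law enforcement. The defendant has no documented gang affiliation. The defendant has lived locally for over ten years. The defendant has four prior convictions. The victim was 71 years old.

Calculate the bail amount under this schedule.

Base amounts from the schedule: tax evasion $27050; robbery $107000; obstruction of justice $33000; felony evading $74100.
Stacking rule: highest base plus $12500 per additional charge. Highest is robbery at $107000; 3 additional charges → +$37500. Combined base = $144500.
Net percentage adjustment: −15% +50% −5% = +30%. $144500 × 1.3 = $187850.
Offense involved a victim aged 65 or older (+$11250 flat): $187850 + $11250 = $199100.
$199100 is at or above the $9000 minimum.

$199100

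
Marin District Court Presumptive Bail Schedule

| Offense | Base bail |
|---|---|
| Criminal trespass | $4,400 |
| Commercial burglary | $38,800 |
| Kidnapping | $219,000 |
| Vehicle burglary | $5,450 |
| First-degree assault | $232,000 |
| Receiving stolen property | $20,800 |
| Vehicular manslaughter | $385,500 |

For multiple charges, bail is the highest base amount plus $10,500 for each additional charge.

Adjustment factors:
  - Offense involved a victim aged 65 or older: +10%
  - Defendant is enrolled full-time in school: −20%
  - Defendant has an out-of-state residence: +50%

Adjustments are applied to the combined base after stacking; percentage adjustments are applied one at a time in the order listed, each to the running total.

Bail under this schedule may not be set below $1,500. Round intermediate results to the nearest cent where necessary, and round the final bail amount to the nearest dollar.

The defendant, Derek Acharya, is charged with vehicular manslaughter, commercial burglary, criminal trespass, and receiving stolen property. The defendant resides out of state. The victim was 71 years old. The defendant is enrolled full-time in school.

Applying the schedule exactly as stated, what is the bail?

$550,440

Base amounts from the schedule: vehicular manslaughter $385,500; commercial burglary $38,800; criminal trespass $4,400; receiving stolen property $20,800.
Stacking rule: highest base plus $10,500 per additional charge. Highest is vehicular manslaughter at $385,500; 3 additional charges → +$31,500. Combined base = $417,000.
Offense involved a victim aged 65 or older (+10%): $417,000 × 1.1 = $458,700.
Defendant is enrolled full-time in school (−20%): $458,700 × 0.8 = $366,960.
Defendant has an out-of-state residence (+50%): $366,960 × 1.5 = $550,440.
$550,440 is at or above the $1,500 minimum.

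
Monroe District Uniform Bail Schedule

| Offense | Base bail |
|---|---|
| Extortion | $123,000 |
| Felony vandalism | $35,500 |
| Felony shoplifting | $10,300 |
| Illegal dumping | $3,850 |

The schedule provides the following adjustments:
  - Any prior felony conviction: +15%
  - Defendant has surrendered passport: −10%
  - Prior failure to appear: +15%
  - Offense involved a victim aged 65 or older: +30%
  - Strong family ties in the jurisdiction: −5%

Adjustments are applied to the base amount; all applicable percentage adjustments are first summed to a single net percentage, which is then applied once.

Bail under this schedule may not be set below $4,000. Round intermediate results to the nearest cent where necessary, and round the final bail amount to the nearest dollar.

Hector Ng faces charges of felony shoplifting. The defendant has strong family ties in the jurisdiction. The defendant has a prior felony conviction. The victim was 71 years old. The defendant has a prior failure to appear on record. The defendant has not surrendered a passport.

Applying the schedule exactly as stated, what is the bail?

Base amounts from the schedule: felony shoplifting $10,300.
Single charge. Combined base = $10,300.
Net percentage adjustment: +15% +15% +30% −5% = +55%. $10,300 × 1.55 = $15,965.
$15,965 is at or above the $4,000 minimum.

$15,965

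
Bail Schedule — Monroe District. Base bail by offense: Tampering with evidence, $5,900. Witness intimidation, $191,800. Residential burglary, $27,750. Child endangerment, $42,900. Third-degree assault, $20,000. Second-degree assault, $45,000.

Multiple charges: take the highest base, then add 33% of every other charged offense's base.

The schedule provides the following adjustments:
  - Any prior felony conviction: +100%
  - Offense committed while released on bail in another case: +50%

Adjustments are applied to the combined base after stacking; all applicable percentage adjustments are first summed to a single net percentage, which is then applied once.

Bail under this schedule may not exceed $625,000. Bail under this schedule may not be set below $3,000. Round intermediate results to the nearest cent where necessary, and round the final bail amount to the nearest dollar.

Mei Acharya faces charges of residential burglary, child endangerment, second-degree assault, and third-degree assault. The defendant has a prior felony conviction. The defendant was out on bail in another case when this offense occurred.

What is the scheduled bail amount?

$187,286

Base amounts from the schedule: residential burglary $27,750; child endangerment $42,900; second-degree assault $45,000; third-degree assault $20,000.
Stacking rule: highest base plus 33% of each additional charge. Highest is second-degree assault at $45,000. Additional: $27,750 × 33% = $9,157.50; $42,900 × 33% = $14,157; $20,000 × 33% = $6,600. Combined base = $45,000 + $29,914.50 = $74,914.50.
Net percentage adjustment: +100% +50% = +150%. $74,914.50 × 2.5 = $187,286.25.
$187,286.25 is within the $625,000 maximum.
$187,286.25 is at or above the $3,000 minimum.
Rounded to the nearest dollar: $187,286.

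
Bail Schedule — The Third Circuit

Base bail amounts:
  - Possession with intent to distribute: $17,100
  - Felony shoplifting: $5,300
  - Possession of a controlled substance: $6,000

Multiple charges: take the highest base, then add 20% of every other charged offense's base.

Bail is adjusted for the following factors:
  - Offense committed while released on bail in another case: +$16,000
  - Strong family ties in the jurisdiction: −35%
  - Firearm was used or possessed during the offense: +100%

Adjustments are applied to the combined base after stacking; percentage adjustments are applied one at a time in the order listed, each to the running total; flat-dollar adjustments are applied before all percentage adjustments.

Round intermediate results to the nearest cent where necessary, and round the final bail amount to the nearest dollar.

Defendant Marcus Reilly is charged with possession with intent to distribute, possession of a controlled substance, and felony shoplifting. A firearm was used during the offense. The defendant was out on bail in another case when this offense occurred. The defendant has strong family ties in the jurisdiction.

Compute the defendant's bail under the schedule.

$45,968

Base amounts from the schedule: possession with intent to distribute $17,100; possession of a controlled substance $6,000; felony shoplifting $5,300.
Stacking rule: highest base plus 20% of each additional charge. Highest is possession with intent to distribute at $17,100. Additional: $6,000 × 20% = $1,200; $5,300 × 20% = $1,060. Combined base = $17,100 + $2,260 = $19,360.
Offense committed while released on bail in another case (+$16,000 flat): $19,360 + $16,000 = $35,360.
Strong family ties in the jurisdiction (−35%): $35,360 × 0.65 = $22,984.
Firearm was used or possessed during the offense (+100%): $22,984 × 2 = $45,968.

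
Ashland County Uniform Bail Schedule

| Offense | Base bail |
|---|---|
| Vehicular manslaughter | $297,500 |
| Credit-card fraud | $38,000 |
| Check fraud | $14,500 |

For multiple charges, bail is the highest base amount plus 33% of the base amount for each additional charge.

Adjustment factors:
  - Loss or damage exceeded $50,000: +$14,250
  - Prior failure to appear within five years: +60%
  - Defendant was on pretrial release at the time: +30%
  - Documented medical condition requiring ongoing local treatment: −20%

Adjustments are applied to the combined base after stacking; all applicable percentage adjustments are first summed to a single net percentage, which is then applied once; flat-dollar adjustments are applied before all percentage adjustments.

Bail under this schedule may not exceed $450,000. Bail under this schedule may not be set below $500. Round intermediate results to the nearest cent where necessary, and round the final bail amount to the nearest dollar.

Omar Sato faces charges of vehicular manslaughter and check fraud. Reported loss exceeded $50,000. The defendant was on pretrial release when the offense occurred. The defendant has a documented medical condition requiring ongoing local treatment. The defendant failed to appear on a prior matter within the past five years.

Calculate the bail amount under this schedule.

Base amounts from the schedule: vehicular manslaughter $297,500; check fraud $14,500.
Stacking rule: highest base plus 33% of each additional charge. Highest is vehicular manslaughter at $297,500. Additional: $14,500 × 33% = $4,785. Combined base = $297,500 + $4,785 = $302,285.
Loss or damage exceeded $50,000 (+$14,250 flat): $302,285 + $14,250 = $316,535.
Net percentage adjustment: +60% +30% −20% = +70%. $316,535 × 1.7 = $538,109.50.
Result $538,109.50 exceeds the maximum of $450,000; bail is capped at $450,000.
$450,000 is at or above the $500 minimum.

$450,000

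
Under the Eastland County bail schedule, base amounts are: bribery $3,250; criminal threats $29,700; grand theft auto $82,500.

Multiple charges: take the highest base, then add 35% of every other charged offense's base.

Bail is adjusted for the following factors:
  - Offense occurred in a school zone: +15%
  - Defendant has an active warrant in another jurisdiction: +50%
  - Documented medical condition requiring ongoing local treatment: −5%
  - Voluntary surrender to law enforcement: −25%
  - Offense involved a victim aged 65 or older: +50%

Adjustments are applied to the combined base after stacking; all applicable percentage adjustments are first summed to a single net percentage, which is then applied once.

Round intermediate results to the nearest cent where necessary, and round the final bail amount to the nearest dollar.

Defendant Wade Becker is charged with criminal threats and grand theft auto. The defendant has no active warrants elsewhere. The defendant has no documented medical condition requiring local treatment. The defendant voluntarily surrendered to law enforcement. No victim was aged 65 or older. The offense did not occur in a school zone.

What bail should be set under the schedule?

Base amounts from the schedule: criminal threats $29,700; grand theft auto $82,500.
Stacking rule: highest base plus 35% of each additional charge. Highest is grand theft auto at $82,500. Additional: $29,700 × 35% = $10,395. Combined base = $82,500 + $10,395 = $92,895.
Voluntary surrender to law enforcement (−25%): $92,895 × 0.75 = $69,671.25.
Rounded to the nearest dollar: $69,671.

$69,671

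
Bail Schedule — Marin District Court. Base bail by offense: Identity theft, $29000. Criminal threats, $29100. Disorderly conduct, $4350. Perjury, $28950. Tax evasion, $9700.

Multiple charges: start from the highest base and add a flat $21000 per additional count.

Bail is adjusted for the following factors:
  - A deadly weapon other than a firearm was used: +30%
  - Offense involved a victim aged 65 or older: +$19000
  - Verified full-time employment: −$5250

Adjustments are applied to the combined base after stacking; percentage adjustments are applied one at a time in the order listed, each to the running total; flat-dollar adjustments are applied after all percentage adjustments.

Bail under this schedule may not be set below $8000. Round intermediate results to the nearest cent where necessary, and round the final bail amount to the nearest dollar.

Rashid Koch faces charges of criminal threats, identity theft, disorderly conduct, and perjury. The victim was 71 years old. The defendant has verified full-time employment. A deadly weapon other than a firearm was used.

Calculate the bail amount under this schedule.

Base amounts from the schedule: criminal threats $29100; identity theft $29000; disorderly conduct $4350; perjury $28950.
Stacking rule: highest base plus $21000 per additional charge. Highest is criminal threats at $29100; 3 additional charges → +$63000. Combined base = $92100.
A deadly weapon other than a firearm was used (+30%): $92100 × 1.3 = $119730.
Offense involved a victim aged 65 or older (+$19000 flat): $119730 + $19000 = $138730.
Verified full-time employment (−$5250 flat): $138730 − $5250 = $133480.
$133480 is at or above the $8000 minimum.

$133480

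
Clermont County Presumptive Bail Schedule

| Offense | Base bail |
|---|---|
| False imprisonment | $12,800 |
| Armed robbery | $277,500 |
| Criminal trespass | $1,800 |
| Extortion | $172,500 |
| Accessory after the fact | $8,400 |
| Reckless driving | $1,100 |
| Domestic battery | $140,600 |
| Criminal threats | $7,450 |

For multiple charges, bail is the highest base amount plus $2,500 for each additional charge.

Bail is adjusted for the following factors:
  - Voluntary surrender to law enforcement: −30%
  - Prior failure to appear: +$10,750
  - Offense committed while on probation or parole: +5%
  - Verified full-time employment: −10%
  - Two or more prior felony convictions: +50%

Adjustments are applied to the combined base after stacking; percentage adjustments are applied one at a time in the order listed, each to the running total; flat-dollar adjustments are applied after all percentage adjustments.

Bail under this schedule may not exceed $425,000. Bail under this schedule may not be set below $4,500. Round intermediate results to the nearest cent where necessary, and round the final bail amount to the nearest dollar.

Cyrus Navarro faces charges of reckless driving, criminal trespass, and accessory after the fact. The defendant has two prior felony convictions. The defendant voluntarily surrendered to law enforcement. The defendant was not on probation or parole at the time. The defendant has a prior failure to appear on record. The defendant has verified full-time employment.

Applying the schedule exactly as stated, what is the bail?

$23,413

Base amounts from the schedule: reckless driving $1,100; criminal trespass $1,800; accessory after the fact $8,400.
Stacking rule: highest base plus $2,500 per additional charge. Highest is accessory after the fact at $8,400; 2 additional charges → +$5,000. Combined base = $13,400.
Voluntary surrender to law enforcement (−30%): $13,400 × 0.7 = $9,380.
Verified full-time employment (−10%): $9,380 × 0.9 = $8,442.
Two or more prior felony convictions (+50%): $8,442 × 1.5 = $12,663.
Prior failure to appear (+$10,750 flat): $12,663 + $10,750 = $23,413.
$23,413 is within the $425,000 maximum.
$23,413 is at or above the $4,500 minimum.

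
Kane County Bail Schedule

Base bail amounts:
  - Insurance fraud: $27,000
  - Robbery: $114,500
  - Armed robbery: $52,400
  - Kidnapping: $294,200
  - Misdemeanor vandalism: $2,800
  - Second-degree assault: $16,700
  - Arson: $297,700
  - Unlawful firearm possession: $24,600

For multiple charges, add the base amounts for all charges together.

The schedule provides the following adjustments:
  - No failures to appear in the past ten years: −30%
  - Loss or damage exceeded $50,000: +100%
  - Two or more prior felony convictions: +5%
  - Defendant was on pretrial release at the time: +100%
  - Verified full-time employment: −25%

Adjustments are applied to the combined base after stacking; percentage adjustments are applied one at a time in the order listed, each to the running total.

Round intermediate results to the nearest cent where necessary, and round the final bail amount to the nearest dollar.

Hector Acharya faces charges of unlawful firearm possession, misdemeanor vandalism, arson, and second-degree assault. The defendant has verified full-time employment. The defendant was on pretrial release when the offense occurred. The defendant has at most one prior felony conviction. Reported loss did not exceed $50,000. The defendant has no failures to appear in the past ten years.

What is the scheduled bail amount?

Base amounts from the schedule: unlawful firearm possession $24,600; misdemeanor vandalism $2,800; arson $297,700; second-degree assault $16,700.
Stacking rule: sum of all bases. $24,600 + $2,800 + $297,700 + $16,700 = $341,800.
No failures to appear in the past ten years (−30%): $341,800 × 0.7 = $239,260.
Defendant was on pretrial release at the time (+100%): $239,260 × 2 = $478,520.
Verified full-time employment (−25%): $478,520 × 0.75 = $358,890.

$358,890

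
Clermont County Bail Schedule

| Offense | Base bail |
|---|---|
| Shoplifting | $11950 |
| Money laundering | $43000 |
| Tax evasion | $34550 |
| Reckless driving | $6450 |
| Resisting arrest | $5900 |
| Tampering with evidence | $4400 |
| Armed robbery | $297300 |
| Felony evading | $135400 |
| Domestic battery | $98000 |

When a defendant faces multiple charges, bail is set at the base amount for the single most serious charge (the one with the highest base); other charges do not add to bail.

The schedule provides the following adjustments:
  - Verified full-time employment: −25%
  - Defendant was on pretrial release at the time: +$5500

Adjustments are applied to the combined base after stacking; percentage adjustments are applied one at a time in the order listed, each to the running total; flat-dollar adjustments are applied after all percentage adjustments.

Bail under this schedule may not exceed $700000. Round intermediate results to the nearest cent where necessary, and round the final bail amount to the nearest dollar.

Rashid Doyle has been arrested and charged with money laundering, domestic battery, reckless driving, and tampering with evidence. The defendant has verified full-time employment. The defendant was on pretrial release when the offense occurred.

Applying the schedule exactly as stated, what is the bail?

$79000

Base amounts from the schedule: money laundering $43000; domestic battery $98000; reckless driving $6450; tampering with evidence $4400.
Stacking rule: use the highest base only. Highest is domestic battery at $98000. Combined base = $98000.
Verified full-time employment (−25%): $98000 × 0.75 = $73500.
Defendant was on pretrial release at the time (+$5500 flat): $73500 + $5500 = $79000.
$79000 is within the $700000 maximum.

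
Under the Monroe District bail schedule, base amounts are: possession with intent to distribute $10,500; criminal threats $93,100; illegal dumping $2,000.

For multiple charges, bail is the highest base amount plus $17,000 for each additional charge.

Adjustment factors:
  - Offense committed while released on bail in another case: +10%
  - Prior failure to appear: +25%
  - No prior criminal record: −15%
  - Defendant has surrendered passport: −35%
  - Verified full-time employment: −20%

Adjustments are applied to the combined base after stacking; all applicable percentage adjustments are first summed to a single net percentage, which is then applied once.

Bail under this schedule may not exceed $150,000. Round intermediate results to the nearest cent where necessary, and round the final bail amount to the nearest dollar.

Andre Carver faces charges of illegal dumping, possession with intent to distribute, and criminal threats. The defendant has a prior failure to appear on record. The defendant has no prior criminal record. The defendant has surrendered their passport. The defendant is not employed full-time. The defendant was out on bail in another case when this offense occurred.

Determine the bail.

$108,035

Base amounts from the schedule: illegal dumping $2,000; possession with intent to distribute $10,500; criminal threats $93,100.
Stacking rule: highest base plus $17,000 per additional charge. Highest is criminal threats at $93,100; 2 additional charges → +$34,000. Combined base = $127,100.
Net percentage adjustment: +10% +25% −15% −35% = −15%. $127,100 × 0.85 = $108,035.
$108,035 is within the $150,000 maximum.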